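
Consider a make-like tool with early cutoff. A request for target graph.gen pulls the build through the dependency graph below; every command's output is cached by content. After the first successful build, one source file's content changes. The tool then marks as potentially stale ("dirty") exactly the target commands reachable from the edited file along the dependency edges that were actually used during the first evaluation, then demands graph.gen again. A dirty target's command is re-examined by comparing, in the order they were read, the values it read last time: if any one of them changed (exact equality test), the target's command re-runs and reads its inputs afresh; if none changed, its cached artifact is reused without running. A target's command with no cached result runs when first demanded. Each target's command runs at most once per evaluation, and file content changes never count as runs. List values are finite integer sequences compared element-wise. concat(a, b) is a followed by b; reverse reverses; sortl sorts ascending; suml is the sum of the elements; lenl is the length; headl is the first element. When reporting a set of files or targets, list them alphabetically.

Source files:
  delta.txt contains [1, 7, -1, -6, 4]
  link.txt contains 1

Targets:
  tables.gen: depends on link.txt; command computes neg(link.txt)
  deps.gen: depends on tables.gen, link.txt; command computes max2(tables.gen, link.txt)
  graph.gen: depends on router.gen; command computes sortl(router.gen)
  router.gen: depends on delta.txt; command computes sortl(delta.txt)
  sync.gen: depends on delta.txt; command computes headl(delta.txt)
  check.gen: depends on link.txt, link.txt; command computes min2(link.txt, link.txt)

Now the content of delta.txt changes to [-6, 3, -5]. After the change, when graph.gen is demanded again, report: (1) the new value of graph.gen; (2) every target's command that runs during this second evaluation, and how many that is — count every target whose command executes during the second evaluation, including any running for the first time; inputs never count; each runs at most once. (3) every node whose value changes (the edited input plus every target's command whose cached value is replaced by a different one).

Demanding graph.gen again yields [-6, -5, 3].
2 target commands run: graph.gen, router.gen.
The nodes whose values change: delta.txt, graph.gen, router.gen.

First demand of the output computes:
  router.gen = sortl([1, 7, -1, -6, 4]) = [-6, -1, 1, 4, 7]
  graph.gen = sortl([-6, -1, 1, 4, 7]) = [-6, -1, 1, 4, 7]

After the edit, cleaning proceeds:
  router.gen: a read changed (delta.txt [1, 7, -1, -6, 4]->[-6, 3, -5]) — executes, giving [-6, -5, 3].
  graph.gen: a read changed (router.gen [-6, -1, 1, 4, 7]->[-6, -5, 3]) — executes, giving [-6, -5, 3].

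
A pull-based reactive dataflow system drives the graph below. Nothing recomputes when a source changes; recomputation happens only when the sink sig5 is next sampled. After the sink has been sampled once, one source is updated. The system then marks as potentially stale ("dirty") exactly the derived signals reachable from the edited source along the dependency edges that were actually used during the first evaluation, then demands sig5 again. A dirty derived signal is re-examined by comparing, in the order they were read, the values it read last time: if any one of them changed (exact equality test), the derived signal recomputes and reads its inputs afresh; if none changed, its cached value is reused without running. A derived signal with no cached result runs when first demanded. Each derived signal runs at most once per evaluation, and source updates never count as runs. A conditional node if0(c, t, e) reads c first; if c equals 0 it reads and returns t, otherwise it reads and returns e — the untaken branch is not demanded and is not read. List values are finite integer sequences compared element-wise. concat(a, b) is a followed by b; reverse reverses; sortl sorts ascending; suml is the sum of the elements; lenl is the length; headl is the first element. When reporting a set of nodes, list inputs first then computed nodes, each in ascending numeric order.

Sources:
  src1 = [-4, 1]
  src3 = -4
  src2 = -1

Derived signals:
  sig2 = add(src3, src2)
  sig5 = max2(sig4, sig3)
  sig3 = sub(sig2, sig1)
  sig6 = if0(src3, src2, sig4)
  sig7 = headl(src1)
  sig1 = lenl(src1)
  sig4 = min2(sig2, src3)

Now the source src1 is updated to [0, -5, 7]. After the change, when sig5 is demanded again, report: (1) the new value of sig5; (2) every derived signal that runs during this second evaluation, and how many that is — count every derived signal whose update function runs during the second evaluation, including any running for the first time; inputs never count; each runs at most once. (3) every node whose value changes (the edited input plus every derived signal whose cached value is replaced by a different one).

First evaluation (everything demanded from the output):
  sig1 = lenl([-4, 1]) = 2
  sig2 = add(-4, -1) = -5
  sig3 = sub(-5, 2) = -7
  sig4 = min2(-5, -4) = -5
  sig5 = max2(-5, -7) = -5

Propagation after the edit:
  sig1: runs — src1 [-4, 1]->[0, -5, 7]; result 3.
  sig3: runs — sig1 2->3; result -8.
  sig5: runs — sig3 -7->-8; result -5 (same value as before).

New value of sig5: -5.
Derived signals that run: sig1, sig3, sig5 — 3 in total.
Values that change: src1, sig1, sig3.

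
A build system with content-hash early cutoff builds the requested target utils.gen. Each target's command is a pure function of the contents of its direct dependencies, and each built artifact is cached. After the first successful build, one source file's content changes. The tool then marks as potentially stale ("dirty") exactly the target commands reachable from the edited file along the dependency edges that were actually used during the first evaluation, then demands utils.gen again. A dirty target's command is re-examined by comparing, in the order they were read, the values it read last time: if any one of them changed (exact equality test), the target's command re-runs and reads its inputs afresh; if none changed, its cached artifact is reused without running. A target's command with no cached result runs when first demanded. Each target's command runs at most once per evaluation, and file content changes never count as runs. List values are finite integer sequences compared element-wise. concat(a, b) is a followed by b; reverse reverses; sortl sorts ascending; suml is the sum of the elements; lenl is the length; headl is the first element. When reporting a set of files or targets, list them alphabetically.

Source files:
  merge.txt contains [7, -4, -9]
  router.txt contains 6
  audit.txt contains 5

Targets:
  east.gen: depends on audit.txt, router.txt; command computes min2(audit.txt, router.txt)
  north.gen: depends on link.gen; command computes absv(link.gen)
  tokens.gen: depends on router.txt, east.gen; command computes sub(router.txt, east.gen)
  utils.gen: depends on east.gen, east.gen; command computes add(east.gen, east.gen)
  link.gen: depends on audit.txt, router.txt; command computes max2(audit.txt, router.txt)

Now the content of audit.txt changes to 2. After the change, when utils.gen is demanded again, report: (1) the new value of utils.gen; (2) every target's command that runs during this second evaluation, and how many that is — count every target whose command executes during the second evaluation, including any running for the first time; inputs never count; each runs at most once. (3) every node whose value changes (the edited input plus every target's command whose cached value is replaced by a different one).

New value of utils.gen: 4.
Target commands that run: east.gen, utils.gen — 2 in total.
Values that change: audit.txt, east.gen, utils.gen.

First evaluation (everything demanded from the output):
  east.gen = min2(5, 6) = 5
  utils.gen = add(5, 5) = 10

Propagation after the edit:
  east.gen: runs — audit.txt 5->2; result 2.
  utils.gen: runs — east.gen 5->2; east.gen 5->2; result 4.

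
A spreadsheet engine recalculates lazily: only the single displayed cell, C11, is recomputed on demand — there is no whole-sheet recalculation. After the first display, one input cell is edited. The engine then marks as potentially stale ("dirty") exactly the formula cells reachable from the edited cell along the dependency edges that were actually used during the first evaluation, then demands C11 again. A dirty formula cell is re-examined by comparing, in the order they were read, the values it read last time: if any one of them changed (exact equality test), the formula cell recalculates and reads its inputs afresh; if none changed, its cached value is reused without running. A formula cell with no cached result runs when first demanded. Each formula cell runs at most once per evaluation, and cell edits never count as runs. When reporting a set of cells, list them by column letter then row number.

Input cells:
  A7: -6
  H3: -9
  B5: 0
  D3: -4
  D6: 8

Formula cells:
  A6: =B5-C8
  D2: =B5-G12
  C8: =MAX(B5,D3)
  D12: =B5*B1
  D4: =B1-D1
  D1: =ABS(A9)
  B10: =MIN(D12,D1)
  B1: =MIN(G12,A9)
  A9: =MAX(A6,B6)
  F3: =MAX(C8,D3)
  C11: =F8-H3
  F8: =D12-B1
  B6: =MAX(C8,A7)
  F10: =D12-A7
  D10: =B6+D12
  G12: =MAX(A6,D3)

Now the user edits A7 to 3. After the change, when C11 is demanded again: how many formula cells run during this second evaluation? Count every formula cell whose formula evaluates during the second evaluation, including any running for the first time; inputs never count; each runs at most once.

First evaluation (everything demanded from the output):
  C8 = MAX(0, -4) = 0
  A6 = 0 - 0 = 0
  B6 = MAX(0, -6) = 0
  A9 = MAX(0, 0) = 0
  G12 = MAX(0, -4) = 0
  B1 = MIN(0, 0) = 0
  D12 = 0 * 0 = 0
  F8 = 0 - 0 = 0
  C11 = 0 - -9 = 9

Propagation after the edit:
  B6: runs — A7 -6->3; result 3.
  A9: runs — B6 0->3; result 3.
  B1: runs — A9 0->3; result 0 (same value as before).
  D12: checked — values it read are unchanged (B5 unchanged, B1 unchanged); reused cached 0 without running.
  F8: checked — values it read are unchanged (D12 unchanged, B1 unchanged); reused cached 0 without running.
  C11: checked — values it read are unchanged (F8 unchanged, H3 unchanged); reused cached 9 without running.

Key observation: the change is absorbed at B1 — it re-runs but produces the same value, and the output's value is unchanged.

Formula cells that run: A9, B1, B6 — 3 in total.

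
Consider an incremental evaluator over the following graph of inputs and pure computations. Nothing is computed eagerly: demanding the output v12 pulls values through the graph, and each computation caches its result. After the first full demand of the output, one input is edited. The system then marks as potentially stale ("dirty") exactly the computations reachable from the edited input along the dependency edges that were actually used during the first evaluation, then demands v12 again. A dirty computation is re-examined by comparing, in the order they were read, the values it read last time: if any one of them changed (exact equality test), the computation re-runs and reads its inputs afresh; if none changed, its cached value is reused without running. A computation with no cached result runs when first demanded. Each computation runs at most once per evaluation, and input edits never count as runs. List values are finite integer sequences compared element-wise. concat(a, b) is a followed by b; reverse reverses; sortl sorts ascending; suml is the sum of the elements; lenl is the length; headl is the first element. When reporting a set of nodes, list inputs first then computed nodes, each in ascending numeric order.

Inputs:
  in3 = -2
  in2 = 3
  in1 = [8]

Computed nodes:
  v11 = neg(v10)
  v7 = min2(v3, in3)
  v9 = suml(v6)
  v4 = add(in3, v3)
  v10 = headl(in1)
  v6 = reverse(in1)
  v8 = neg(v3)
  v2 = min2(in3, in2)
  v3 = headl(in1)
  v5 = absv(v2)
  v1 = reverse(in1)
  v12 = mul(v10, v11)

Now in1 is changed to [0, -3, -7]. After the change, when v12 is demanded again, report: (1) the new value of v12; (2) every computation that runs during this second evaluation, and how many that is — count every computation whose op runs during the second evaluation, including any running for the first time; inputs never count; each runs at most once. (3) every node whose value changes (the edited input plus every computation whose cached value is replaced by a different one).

v12 now evaluates to 0.
Run set: v10, v11, v12 (3 run).
Changed values: in1, v10, v11, v12.

Initial pass — values computed on the first demand:
  v10 = headl([8]) = 8
  v11 = neg(8) = -8
  v12 = mul(8, -8) = -64

Second demand — change propagation:
  v10: re-runs because in1 [8]->[0, -3, -7]; new result 0.
  v11: re-runs because v10 8->0; new result 0.
  v12: re-runs because v10 8->0; v11 -8->0; new result 0.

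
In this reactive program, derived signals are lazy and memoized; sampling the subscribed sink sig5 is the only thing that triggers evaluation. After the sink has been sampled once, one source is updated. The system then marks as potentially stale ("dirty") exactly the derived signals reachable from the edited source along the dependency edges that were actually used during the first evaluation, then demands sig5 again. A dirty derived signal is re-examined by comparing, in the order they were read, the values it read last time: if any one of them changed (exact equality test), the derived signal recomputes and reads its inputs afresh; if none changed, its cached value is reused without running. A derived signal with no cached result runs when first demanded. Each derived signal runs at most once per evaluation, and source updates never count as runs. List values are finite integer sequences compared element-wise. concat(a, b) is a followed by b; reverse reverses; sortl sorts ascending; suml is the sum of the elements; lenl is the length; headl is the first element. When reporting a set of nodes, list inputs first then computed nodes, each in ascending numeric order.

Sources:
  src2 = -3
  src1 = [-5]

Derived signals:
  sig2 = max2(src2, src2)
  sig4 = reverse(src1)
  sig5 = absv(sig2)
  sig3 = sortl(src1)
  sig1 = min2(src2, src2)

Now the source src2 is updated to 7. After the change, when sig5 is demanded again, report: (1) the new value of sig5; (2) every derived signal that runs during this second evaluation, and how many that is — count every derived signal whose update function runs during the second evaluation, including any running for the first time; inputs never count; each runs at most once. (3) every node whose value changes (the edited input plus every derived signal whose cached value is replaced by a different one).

Demanding sig5 again yields 7.
2 derived signals run: sig2, sig5.
The nodes whose values change: src2, sig2, sig5.

First demand of the output computes:
  sig2 = max2(-3, -3) = -3
  sig5 = absv(-3) = 3

After the edit, cleaning proceeds:
  sig2: a read changed (src2 -3->7; src2 -3->7) — executes, giving 7.
  sig5: a read changed (sig2 -3->7) — executes, giving 7.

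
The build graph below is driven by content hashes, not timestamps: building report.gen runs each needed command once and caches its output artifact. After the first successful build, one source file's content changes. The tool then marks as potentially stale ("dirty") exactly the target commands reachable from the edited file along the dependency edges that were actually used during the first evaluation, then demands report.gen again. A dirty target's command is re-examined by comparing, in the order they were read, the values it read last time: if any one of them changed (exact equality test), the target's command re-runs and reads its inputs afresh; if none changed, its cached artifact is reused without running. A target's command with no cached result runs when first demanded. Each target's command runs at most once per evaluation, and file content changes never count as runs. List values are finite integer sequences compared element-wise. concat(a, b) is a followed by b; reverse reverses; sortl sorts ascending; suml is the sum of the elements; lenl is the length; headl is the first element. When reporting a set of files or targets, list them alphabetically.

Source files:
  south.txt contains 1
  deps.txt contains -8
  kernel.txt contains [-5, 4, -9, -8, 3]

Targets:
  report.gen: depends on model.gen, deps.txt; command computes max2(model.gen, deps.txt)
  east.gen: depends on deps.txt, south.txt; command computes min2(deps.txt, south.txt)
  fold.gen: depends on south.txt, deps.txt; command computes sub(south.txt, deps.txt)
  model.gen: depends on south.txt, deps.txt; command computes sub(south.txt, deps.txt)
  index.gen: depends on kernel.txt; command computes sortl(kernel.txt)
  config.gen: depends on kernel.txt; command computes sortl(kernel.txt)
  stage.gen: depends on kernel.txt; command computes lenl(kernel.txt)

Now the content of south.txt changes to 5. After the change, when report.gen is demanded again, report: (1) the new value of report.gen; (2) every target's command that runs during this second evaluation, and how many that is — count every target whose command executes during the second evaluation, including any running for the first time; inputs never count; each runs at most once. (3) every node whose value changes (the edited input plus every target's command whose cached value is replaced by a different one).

report.gen now evaluates to 13.
Run set: model.gen, report.gen (2 run).
Changed values: model.gen, report.gen, south.txt.

Initial pass — values computed on the first demand:
  model.gen = sub(1, -8) = 9
  report.gen = max2(9, -8) = 9

Second demand — change propagation:
  model.gen: re-runs because south.txt 1->5; new result 13.
  report.gen: re-runs because model.gen 9->13; new result 13.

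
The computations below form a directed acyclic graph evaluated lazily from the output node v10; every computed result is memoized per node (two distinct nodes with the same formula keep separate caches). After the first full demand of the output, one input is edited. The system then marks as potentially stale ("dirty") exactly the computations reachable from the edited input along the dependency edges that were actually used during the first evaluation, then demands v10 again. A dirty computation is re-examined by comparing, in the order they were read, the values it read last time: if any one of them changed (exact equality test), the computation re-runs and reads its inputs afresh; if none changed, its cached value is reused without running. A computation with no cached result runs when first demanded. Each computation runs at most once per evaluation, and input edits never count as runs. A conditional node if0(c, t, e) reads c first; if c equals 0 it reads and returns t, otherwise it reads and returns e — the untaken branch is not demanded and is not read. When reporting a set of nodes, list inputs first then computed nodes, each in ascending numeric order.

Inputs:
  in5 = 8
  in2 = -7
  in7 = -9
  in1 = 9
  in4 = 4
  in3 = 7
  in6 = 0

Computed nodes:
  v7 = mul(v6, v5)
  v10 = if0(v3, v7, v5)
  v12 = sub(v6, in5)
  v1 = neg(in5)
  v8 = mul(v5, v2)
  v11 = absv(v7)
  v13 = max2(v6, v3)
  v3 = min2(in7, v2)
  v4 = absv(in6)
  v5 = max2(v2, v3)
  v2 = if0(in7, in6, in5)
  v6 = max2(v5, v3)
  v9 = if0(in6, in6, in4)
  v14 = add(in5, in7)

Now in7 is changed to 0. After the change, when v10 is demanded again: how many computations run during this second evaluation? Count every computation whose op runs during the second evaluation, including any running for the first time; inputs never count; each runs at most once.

First demand of the output computes:
  v2 = if0(in7=-9 -> else branch in5) = 8
  v3 = min2(-9, 8) = -9
  v5 = max2(8, -9) = 8
  v10 = if0(v3=-9 -> else branch v5) = 8

After the edit, cleaning proceeds:
  v2: a read changed (in7 -9->0) — executes, giving 0.
  v3: a read changed (in7 -9->0; v2 8->0) — executes, giving 0.
  v5: a read changed (v2 8->0; v3 -9->0) — executes, giving 0.
  v6: had never run; runs now, result 0.
  v7: had never run; runs now, result 0.
  v10: a read changed (v3 -9->0; v5 8->0) — executes, giving 0.

Note the branch switch — v6, v7 had no cache and run now for the first time.

6 computations run: v2, v3, v5, v6, v7, v10.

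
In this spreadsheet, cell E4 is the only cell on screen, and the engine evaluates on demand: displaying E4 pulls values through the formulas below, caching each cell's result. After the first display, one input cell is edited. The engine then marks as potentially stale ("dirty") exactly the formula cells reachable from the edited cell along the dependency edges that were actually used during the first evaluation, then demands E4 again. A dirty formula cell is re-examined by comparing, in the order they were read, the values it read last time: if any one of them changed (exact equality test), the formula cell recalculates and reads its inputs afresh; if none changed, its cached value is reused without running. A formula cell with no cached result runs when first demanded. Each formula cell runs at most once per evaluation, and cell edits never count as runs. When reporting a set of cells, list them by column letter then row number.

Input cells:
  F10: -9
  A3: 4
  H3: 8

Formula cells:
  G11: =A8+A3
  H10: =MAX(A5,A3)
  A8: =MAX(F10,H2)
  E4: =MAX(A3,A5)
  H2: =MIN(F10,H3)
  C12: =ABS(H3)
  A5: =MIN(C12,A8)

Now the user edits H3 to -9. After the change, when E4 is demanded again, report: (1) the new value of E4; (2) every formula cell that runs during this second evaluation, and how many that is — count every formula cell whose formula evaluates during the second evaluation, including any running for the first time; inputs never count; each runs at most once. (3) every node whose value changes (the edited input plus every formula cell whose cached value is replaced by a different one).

Initial pass — values computed on the first demand:
  C12 = ABS(8) = 8
  H2 = MIN(-9, 8) = -9
  A8 = MAX(-9, -9) = -9
  A5 = MIN(8, -9) = -9
  E4 = MAX(4, -9) = 4

Second demand — change propagation:
  C12: re-runs because H3 8->-9; new result 9.
  H2: re-runs because H3 8->-9; new result -9 (unchanged).
  A8: re-examined; everything it read last time is the same (F10 unchanged, H2 unchanged) — cache -9 kept, no run.
  A5: re-runs because C12 8->9; new result -9 (unchanged).
  E4: re-examined; everything it read last time is the same (A3 unchanged, A5 unchanged) — cache 4 kept, no run.

The important point: at A8 every value read last time is unchanged, so the dirty flag clears without a run.

E4 now evaluates to 4.
Run set: A5, C12, H2 (3 run).
Changed values: C12, H3.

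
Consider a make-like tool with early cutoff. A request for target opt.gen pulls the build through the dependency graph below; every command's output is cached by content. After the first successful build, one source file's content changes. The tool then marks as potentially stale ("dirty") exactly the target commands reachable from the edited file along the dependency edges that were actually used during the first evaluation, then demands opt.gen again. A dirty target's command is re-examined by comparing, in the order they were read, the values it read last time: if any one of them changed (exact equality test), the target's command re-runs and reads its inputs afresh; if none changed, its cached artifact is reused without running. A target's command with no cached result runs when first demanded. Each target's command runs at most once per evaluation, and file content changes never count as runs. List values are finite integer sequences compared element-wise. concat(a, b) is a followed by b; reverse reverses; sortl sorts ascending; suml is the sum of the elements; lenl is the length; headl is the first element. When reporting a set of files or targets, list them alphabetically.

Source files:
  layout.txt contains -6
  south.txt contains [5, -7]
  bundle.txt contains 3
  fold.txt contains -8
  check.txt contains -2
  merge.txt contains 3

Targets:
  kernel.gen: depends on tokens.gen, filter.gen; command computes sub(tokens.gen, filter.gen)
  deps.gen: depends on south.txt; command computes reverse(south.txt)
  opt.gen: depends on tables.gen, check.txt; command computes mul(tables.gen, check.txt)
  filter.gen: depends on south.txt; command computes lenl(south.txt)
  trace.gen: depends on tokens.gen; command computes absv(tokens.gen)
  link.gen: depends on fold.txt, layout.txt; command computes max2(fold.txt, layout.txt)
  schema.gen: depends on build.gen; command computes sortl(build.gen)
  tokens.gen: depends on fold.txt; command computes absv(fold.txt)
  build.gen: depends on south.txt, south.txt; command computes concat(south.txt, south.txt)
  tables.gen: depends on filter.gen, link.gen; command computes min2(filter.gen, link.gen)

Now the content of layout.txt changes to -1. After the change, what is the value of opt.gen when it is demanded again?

First demand of the output computes:
  filter.gen = lenl([5, -7]) = 2
  link.gen = max2(-8, -6) = -6
  tables.gen = min2(2, -6) = -6
  opt.gen = mul(-6, -2) = 12

After the edit, cleaning proceeds:
  link.gen: a read changed (layout.txt -6->-1) — executes, giving -1.
  tables.gen: a read changed (link.gen -6->-1) — executes, giving -1.
  opt.gen: a read changed (tables.gen -6->-1) — executes, giving 2.

Demanding opt.gen again yields 2.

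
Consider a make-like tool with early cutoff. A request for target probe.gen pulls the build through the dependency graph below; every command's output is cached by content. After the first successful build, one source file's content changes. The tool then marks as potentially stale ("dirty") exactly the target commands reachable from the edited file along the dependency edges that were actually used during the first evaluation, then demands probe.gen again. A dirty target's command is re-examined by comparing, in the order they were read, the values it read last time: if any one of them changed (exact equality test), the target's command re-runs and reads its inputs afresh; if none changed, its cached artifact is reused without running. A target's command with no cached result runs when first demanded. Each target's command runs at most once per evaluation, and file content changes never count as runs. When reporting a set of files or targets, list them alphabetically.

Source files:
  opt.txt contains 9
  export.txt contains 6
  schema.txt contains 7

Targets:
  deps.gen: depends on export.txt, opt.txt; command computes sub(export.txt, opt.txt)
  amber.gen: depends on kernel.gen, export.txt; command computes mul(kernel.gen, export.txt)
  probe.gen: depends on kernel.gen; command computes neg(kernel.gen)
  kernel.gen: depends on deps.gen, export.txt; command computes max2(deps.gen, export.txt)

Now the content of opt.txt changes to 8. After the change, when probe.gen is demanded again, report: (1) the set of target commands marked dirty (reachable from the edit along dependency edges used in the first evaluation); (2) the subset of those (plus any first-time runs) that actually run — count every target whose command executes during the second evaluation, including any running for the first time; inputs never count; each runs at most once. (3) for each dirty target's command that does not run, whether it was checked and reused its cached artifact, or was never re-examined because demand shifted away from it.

First demand of the output computes:
  deps.gen = sub(6, 9) = -3
  kernel.gen = max2(-3, 6) = 6
  probe.gen = neg(6) = -6

After the edit, cleaning proceeds:
  deps.gen: a read changed (opt.txt 9->8) — executes, giving -2.
  kernel.gen: a read changed (deps.gen -3->-2) — executes, giving 6 — identical to its old value.
  probe.gen: dirty, but its reads are unchanged (kernel.gen unchanged); cached -6 stands.

Note the absorption at kernel.gen: it re-runs yet its value is the same, leaving the output's value untouched.

The edit dirties: deps.gen, kernel.gen, probe.gen.
2 target commands run: deps.gen, kernel.gen.
Cache hits after checking: probe.gen.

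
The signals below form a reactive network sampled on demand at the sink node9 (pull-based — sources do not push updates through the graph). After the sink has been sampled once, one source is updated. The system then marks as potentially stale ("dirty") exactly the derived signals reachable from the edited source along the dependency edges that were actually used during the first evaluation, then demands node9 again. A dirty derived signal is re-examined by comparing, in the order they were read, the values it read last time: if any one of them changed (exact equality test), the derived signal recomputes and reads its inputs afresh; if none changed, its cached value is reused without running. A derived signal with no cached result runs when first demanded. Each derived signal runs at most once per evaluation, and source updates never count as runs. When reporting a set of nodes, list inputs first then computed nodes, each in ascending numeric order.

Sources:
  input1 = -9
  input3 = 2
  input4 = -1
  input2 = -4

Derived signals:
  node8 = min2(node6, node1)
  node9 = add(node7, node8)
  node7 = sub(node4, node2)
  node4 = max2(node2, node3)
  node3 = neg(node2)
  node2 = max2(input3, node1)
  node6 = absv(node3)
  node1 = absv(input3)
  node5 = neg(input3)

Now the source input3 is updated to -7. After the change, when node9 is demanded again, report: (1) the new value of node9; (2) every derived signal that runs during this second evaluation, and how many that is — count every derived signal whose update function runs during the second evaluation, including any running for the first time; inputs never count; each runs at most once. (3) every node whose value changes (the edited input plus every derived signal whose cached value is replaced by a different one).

node9 now evaluates to 7.
Run set: node1, node2, node3, node4, node6, node7, node8, node9 (8 run).
Changed values: input3, node1, node2, node3, node4, node6, node8, node9.

Initial pass — values computed on the first demand:
  node1 = absv(2) = 2
  node2 = max2(2, 2) = 2
  node3 = neg(2) = -2
  node4 = max2(2, -2) = 2
  node6 = absv(-2) = 2
  node7 = sub(2, 2) = 0
  node8 = min2(2, 2) = 2
  node9 = add(0, 2) = 2

Second demand — change propagation:
  node1: re-runs because input3 2->-7; new result 7.
  node2: re-runs because input3 2->-7; node1 2->7; new result 7.
  node3: re-runs because node2 2->7; new result -7.
  node4: re-runs because node2 2->7; node3 -2->-7; new result 7.
  node6: re-runs because node3 -2->-7; new result 7.
  node7: re-runs because node4 2->7; node2 2->7; new result 0 (unchanged).
  node8: re-runs because node6 2->7; node1 2->7; new result 7.
  node9: re-runs because node8 2->7; new result 7.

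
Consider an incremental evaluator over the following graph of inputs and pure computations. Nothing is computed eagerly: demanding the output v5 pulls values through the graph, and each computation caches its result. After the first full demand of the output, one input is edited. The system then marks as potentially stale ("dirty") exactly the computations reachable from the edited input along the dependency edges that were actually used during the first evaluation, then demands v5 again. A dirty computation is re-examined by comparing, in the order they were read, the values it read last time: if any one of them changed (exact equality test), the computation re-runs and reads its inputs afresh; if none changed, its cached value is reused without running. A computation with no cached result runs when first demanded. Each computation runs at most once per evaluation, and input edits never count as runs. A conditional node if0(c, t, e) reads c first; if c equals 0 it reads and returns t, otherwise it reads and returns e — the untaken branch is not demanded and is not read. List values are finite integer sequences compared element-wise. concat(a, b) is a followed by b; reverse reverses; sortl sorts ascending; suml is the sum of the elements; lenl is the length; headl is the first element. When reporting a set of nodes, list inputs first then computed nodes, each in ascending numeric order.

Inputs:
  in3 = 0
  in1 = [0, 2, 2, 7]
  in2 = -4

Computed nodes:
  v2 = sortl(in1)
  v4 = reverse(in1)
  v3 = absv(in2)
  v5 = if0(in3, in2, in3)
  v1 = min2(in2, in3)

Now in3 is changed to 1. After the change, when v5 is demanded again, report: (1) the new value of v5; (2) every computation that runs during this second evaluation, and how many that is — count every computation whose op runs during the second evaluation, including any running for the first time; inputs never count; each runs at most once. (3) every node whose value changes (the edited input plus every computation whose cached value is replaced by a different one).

v5 now evaluates to 1.
Run set: v5 (1 run).
Changed values: in3, v5.

Initial pass — values computed on the first demand:
  v5 = if0(in3=0 -> then branch in2) = -4

Second demand — change propagation:
  v5: re-runs because in3 0->1; new result 1.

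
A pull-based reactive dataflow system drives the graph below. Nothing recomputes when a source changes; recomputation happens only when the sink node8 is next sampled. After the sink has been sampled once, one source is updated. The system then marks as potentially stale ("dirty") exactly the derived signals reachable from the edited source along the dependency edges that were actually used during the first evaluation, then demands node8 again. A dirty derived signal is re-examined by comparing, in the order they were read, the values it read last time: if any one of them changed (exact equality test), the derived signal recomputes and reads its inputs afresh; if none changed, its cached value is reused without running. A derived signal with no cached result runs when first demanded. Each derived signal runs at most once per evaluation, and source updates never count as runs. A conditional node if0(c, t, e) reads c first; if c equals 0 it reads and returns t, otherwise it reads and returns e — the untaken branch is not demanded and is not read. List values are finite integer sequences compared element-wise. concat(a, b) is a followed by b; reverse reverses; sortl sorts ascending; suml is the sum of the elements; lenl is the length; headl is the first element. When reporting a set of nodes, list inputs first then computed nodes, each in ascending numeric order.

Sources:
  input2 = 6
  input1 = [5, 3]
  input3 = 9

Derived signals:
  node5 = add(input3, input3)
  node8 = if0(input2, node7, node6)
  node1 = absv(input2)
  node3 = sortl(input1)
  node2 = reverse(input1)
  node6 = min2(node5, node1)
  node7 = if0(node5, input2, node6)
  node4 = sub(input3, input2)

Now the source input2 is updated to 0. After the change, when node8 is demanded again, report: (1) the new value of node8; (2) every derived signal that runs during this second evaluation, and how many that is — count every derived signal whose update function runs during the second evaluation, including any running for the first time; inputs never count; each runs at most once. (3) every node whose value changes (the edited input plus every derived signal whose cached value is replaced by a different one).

New value of node8: 0.
Derived signals that run: node1, node6, node7, node8 — 4 in total.
Values that change: input2, node1, node6, node8.
Key observation: a condition flipped, so demand reaches new nodes — node7 runs for the first time.

First evaluation (everything demanded from the output):
  node1 = absv(6) = 6
  node5 = add(9, 9) = 18
  node6 = min2(18, 6) = 6
  node8 = if0(input2=6 -> else branch node6) = 6

Propagation after the edit:
  node1: runs — input2 6->0; result 0.
  node6: runs — node1 6->0; result 0.
  node7: demanded for the first time — runs, produces 0.
  node8: runs — input2 6->0; node6 6->0; result 0.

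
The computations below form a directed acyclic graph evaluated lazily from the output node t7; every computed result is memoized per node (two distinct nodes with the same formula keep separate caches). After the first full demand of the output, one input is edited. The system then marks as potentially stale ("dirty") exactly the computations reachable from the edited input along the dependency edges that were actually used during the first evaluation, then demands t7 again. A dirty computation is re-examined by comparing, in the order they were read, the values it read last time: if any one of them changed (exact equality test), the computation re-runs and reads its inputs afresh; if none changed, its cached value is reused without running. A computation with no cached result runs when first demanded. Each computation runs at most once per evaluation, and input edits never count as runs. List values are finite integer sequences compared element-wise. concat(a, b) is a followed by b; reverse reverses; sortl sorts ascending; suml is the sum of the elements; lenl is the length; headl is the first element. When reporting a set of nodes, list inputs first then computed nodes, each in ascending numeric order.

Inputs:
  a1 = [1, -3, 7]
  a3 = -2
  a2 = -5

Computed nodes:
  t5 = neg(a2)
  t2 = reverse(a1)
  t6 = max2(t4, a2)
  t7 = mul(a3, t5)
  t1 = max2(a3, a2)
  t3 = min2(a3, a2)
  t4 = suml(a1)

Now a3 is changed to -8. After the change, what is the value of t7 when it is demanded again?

Demanding t7 again yields -40.

First demand of the output computes:
  t5 = neg(-5) = 5
  t7 = mul(-2, 5) = -10

After the edit, cleaning proceeds:
  t7: a read changed (a3 -2->-8) — executes, giving -40.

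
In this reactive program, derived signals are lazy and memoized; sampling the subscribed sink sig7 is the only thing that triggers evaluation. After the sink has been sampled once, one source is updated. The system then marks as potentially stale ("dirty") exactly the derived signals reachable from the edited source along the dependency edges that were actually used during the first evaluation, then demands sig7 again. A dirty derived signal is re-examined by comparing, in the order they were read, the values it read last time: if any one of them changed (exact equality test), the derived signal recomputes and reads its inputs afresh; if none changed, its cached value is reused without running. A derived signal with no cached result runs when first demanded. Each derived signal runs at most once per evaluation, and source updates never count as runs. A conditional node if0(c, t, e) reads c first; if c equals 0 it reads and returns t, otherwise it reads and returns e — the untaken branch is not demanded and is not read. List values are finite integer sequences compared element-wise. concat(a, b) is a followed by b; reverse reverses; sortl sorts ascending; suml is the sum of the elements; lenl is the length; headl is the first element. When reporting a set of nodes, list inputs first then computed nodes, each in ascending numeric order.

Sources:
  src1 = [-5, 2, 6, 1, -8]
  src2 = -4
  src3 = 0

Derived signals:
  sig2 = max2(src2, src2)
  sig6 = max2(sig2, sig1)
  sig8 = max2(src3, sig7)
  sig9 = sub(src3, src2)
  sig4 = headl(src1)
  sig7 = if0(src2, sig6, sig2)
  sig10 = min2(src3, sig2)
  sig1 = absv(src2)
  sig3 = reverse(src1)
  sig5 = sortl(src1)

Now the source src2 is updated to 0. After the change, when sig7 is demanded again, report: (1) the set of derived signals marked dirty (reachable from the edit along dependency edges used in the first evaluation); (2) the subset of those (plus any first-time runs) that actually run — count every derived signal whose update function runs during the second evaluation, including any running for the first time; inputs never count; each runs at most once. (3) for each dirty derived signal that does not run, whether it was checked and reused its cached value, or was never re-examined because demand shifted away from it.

The edit dirties: sig2, sig7.
4 derived signals run: sig1, sig2, sig6, sig7.
No dirty derived signal escaped a run.
Note the branch switch — sig1, sig6 had no cache and run now for the first time.

First demand of the output computes:
  sig2 = max2(-4, -4) = -4
  sig7 = if0(src2=-4 -> else branch sig2) = -4

After the edit, cleaning proceeds:
  sig1: had never run; runs now, result 0.
  sig2: a read changed (src2 -4->0; src2 -4->0) — executes, giving 0.
  sig6: had never run; runs now, result 0.
  sig7: a read changed (src2 -4->0; sig2 -4->0) — executes, giving 0.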